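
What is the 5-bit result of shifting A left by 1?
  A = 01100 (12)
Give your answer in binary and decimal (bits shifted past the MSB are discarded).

Shift left by 1: drop the top 1 bit(s), append 1 zero(s) on the right.
  01100  ->  discard [0], keep [1100], append 0
= 11000

Answer: 11000 (24)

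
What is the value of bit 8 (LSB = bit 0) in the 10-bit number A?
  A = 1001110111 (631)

Bit 8 is the 9th from the right.
  1001110111
   ^
That bit is 0.

Answer: 0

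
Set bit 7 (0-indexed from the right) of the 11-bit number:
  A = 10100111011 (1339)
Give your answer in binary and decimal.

Mask = 1 << 7 = 00010000000
Bit 7 of A is 0, so OR-ing with the mask flips it to 1.
  10100111011
| 00010000000
-------------
  10110111011

Answer: 10110111011 (1467)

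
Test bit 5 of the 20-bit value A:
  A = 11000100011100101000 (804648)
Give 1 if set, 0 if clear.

Bit 5 is the 6th from the right.
  11000100011100101000
                ^
That bit is 1.

Answer: 1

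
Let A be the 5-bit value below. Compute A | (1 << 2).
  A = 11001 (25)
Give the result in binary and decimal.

Mask = 1 << 2 = 00100
Bit 2 of A is 0, so OR-ing with the mask flips it to 1.
  11001
| 00100
-------
  11101

Answer: 11101 (29)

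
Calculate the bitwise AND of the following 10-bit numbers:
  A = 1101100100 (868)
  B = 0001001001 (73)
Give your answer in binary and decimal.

Apply & to each column (1 only where both bits are 1):
  1101100100
& 0001001001
------------
  0001000000

Answer: 0001000000 (64)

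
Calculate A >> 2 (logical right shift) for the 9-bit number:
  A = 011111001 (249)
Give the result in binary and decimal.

Logical shift right by 2: drop the bottom 2 bit(s), prepend 2 zero(s) on the left.
  011111001  ->  keep [0111110], discard [01], prepend 00
= 000111110

Answer: 000111110 (62)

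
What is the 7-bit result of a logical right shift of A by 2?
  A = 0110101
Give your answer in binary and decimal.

Logical shift right by 2: drop the bottom 2 bit(s), prepend 2 zero(s) on the left.
  0110101  ->  keep [01101], discard [01], prepend 00
= 0001101

Answer: 0001101 (13)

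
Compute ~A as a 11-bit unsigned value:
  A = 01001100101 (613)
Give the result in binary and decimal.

Flip each bit (0->1, 1->0):
  01001100101
  10110011010

Answer: 10110011010 (1434)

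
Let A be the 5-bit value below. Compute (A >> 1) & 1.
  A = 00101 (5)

Bit 1 is the 2nd from the right.
  00101
     ^
That bit is 0.

Answer: 0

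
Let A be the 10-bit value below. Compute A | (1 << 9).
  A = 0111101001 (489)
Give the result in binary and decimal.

Mask = 1 << 9 = 1000000000
Bit 9 of A is 0, so OR-ing with the mask flips it to 1.
  0111101001
| 1000000000
------------
  1111101001

Answer: 1111101001 (1001)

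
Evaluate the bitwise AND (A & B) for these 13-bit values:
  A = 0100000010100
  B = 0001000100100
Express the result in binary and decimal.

Apply & to each column (1 only where both bits are 1):
  0100000010100
& 0001000100100
---------------
  0000000000100

Answer: 0000000000100 (4)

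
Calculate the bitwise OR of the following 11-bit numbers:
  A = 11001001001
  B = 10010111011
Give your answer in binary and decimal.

Apply | to each column (1 where either bit is 1):
  11001001001
| 10010111011
-------------
  11011111011

Answer: 11011111011 (1787)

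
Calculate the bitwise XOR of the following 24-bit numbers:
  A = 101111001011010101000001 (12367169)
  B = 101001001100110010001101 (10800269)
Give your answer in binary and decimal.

Apply ^ to each column (1 where bits differ):
  101111001011010101000001
^ 101001001100110010001101
--------------------------
  000110000111100111001100

Answer: 000110000111100111001100 (1604044)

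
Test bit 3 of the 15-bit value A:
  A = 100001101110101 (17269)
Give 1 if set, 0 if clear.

Bit 3 is the 4th from the right.
  100001101110101
             ^
That bit is 0.

Answer: 0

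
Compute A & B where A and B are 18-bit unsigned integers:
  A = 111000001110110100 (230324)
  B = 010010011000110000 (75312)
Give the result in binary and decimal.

Apply & to each column (1 only where both bits are 1):
  111000001110110100
& 010010011000110000
--------------------
  010000001000110000

Answer: 010000001000110000 (66096)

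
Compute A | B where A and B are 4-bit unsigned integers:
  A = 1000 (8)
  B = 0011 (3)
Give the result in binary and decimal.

Apply | to each column (1 where either bit is 1):
  1000
| 0011
------
  1011

Answer: 1011 (11)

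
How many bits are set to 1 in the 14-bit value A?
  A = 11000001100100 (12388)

11000001100100
1-bits at positions (from bit 0 = LSB): 2, 5, 6, 12, 13
Count = 5

Answer: 5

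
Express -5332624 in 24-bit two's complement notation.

1. Binary of +5332624:  010100010101111010010000
2. Invert bits:     101011101010000101101111
3. Add 1:           101011101010000101110000

Answer: 101011101010000101110000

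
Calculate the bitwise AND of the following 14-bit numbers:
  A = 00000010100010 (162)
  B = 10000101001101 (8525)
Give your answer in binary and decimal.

Apply & to each column (1 only where both bits are 1):
  00000010100010
& 10000101001101
----------------
  00000000000000

Answer: 00000000000000 (0)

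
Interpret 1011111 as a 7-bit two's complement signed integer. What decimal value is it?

MSB is 1, so the value is negative. Find the magnitude:
1. Invert bits:  0100000
2. Add 1:        0100001  = 33
3. Apply sign:   -33

Answer: -33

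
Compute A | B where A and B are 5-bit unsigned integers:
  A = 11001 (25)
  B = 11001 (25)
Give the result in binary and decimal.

Apply | to each column (1 where either bit is 1):
  11001
| 11001
-------
  11001

Answer: 11001 (25)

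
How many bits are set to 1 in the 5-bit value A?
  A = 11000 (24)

11000
1-bits at positions (from bit 0 = LSB): 3, 4
Count = 2

Answer: 2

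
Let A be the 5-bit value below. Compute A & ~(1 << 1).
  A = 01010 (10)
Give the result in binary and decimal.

Mask = ~(1 << 1) = 11101
Bit 1 of A is 1, so AND-ing with the mask clears it to 0.
  01010
& 11101
-------
  01000

Answer: 01000 (8)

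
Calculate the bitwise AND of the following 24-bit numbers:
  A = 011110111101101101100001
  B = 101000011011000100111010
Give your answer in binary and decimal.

Apply & to each column (1 only where both bits are 1):
  011110111101101101100001
& 101000011011000100111010
--------------------------
  001000011001000100100000

Answer: 001000011001000100100000 (2199840)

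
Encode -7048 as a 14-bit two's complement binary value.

1. Binary of +7048:  01101110001000
2. Invert bits:     10010001110111
3. Add 1:           10010001111000

Answer: 10010001111000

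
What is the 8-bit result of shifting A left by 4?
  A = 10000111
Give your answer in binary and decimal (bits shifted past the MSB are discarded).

Shift left by 4: drop the top 4 bit(s), append 4 zero(s) on the right.
  10000111  ->  discard [1000], keep [0111], append 0000
= 01110000

Answer: 01110000 (112)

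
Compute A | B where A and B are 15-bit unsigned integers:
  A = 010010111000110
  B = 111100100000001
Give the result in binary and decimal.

Apply | to each column (1 where either bit is 1):
  010010111000110
| 111100100000001
-----------------
  111110111000111

Answer: 111110111000111 (32199)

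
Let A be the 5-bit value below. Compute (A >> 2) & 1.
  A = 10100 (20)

Bit 2 is the 3rd from the right.
  10100
    ^
That bit is 1.

Answer: 1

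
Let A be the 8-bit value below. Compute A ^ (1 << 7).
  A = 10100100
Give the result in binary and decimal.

Mask = 1 << 7 = 10000000
Bit 7 of A is 1; XOR with the mask flips it to 0.
  10100100
^ 10000000
----------
  00100100

Answer: 00100100 (36)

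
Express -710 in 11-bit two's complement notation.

1. Binary of +710:  01011000110
2. Invert bits:     10100111001
3. Add 1:           10100111010

Answer: 10100111010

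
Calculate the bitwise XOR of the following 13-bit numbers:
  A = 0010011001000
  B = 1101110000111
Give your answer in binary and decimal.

Apply ^ to each column (1 where bits differ):
  0010011001000
^ 1101110000111
---------------
  1111101001111

Answer: 1111101001111 (8015)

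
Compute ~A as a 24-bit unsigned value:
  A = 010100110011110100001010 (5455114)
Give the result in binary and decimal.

Flip each bit (0->1, 1->0):
  010100110011110100001010
  101011001100001011110101

Answer: 101011001100001011110101 (11322101)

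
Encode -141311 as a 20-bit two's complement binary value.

1. Binary of +141311:  00100010011111111111
2. Invert bits:     11011101100000000000
3. Add 1:           11011101100000000001

Answer: 11011101100000000001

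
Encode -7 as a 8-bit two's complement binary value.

1. Binary of +7:  00000111
2. Invert bits:     11111000
3. Add 1:           11111001

Answer: 11111001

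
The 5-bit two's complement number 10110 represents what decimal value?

MSB is 1, so the value is negative. Find the magnitude:
1. Invert bits:  01001
2. Add 1:        01010  = 10
3. Apply sign:   -10

Answer: -10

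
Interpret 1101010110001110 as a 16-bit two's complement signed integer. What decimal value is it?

MSB is 1, so the value is negative. Find the magnitude:
1. Invert bits:  0010101001110001
2. Add 1:        0010101001110010  = 10866
3. Apply sign:   -10866

Answer: -10866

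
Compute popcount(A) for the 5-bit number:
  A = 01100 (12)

01100
1-bits at positions (from bit 0 = LSB): 2, 3
Count = 2

Answer: 2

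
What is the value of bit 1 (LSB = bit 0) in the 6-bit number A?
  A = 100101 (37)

Bit 1 is the 2nd from the right.
  100101
      ^
That bit is 0.

Answer: 0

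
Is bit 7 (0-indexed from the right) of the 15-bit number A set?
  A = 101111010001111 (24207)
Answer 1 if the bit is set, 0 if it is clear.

Bit 7 is the 8th from the right.
  101111010001111
         ^
That bit is 1.

Answer: 1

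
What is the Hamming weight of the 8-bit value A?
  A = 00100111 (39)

00100111
1-bits at positions (from bit 0 = LSB): 0, 1, 2, 5
Count = 4

Answer: 4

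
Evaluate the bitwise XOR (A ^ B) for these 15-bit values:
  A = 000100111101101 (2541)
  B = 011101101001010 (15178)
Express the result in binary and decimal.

Apply ^ to each column (1 where bits differ):
  000100111101101
^ 011101101001010
-----------------
  011001010100111

Answer: 011001010100111 (12967)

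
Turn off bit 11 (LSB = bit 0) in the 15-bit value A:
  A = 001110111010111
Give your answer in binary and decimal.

Mask = ~(1 << 11) = 111011111111111
Bit 11 of A is 1, so AND-ing with the mask clears it to 0.
  001110111010111
& 111011111111111
-----------------
  001010111010111

Answer: 001010111010111 (5591)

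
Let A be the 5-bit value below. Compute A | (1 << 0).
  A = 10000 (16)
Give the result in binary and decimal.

Mask = 1 << 0 = 00001
Bit 0 of A is 0, so OR-ing with the mask flips it to 1.
  10000
| 00001
-------
  10001

Answer: 10001 (17)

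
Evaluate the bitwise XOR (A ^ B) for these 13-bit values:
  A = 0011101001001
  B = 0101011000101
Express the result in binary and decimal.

Apply ^ to each column (1 where bits differ):
  0011101001001
^ 0101011000101
---------------
  0110110001100

Answer: 0110110001100 (3468)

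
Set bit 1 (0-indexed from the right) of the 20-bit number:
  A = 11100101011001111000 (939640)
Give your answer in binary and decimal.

Mask = 1 << 1 = 00000000000000000010
Bit 1 of A is 0, so OR-ing with the mask flips it to 1.
  11100101011001111000
| 00000000000000000010
----------------------
  11100101011001111010

Answer: 11100101011001111010 (939642)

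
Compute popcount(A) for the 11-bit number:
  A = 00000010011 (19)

00000010011
1-bits at positions (from bit 0 = LSB): 0, 1, 4
Count = 3

Answer: 3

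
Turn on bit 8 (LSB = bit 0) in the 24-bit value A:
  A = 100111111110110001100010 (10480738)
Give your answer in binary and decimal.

Mask = 1 << 8 = 000000000000000100000000
Bit 8 of A is 0, so OR-ing with the mask flips it to 1.
  100111111110110001100010
| 000000000000000100000000
--------------------------
  100111111110110101100010

Answer: 100111111110110101100010 (10480994)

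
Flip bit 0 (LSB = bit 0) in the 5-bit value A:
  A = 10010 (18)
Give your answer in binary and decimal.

Mask = 1 << 0 = 00001
Bit 0 of A is 0; XOR with the mask flips it to 1.
  10010
^ 00001
-------
  10011

Answer: 10011 (19)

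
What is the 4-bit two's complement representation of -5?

1. Binary of +5:  0101
2. Invert bits:     1010
3. Add 1:           1011

Answer: 1011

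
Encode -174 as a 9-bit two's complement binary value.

1. Binary of +174:  010101110
2. Invert bits:     101010001
3. Add 1:           101010010

Answer: 101010010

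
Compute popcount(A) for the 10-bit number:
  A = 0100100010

0100100010
1-bits at positions (from bit 0 = LSB): 1, 5, 8
Count = 3

Answer: 3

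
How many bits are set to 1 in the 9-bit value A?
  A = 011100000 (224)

011100000
1-bits at positions (from bit 0 = LSB): 5, 6, 7
Count = 3

Answer: 3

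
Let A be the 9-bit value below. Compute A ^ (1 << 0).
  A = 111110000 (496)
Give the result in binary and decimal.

Mask = 1 << 0 = 000000001
Bit 0 of A is 0; XOR with the mask flips it to 1.
  111110000
^ 000000001
-----------
  111110001

Answer: 111110001 (497)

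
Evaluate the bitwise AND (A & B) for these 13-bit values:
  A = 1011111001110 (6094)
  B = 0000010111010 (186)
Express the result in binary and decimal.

Apply & to each column (1 only where both bits are 1):
  1011111001110
& 0000010111010
---------------
  0000010001010

Answer: 0000010001010 (138)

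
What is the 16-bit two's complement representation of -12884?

1. Binary of +12884:  0011001001010100
2. Invert bits:     1100110110101011
3. Add 1:           1100110110101100

Answer: 1100110110101100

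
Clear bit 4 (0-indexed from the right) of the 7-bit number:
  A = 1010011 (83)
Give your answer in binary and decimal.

Mask = ~(1 << 4) = 1101111
Bit 4 of A is 1, so AND-ing with the mask clears it to 0.
  1010011
& 1101111
---------
  1000011

Answer: 1000011 (67)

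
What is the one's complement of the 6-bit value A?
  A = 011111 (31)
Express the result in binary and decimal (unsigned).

Flip each bit (0->1, 1->0):
  011111
  100000

Answer: 100000 (32)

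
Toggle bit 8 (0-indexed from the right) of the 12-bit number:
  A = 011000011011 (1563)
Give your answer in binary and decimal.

Mask = 1 << 8 = 000100000000
Bit 8 of A is 0; XOR with the mask flips it to 1.
  011000011011
^ 000100000000
--------------
  011100011011

Answer: 011100011011 (1819)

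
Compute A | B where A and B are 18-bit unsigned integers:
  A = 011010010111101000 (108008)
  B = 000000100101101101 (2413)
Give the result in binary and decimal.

Apply | to each column (1 where either bit is 1):
  011010010111101000
| 000000100101101101
--------------------
  011010110111101101

Answer: 011010110111101101 (110061)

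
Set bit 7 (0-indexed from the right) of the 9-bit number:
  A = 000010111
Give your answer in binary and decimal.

Mask = 1 << 7 = 010000000
Bit 7 of A is 0, so OR-ing with the mask flips it to 1.
  000010111
| 010000000
-----------
  010010111

Answer: 010010111 (151)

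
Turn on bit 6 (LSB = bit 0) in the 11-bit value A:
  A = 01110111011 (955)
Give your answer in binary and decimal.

Mask = 1 << 6 = 00001000000
Bit 6 of A is 0, so OR-ing with the mask flips it to 1.
  01110111011
| 00001000000
-------------
  01111111011

Answer: 01111111011 (1019)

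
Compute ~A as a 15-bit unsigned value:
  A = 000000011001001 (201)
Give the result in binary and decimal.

Flip each bit (0->1, 1->0):
  000000011001001
  111111100110110

Answer: 111111100110110 (32566)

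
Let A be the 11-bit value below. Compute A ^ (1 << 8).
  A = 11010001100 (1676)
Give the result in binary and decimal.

Mask = 1 << 8 = 00100000000
Bit 8 of A is 0; XOR with the mask flips it to 1.
  11010001100
^ 00100000000
-------------
  11110001100

Answer: 11110001100 (1932)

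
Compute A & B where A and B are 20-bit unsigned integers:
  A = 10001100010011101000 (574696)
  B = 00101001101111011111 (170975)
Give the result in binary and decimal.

Apply & to each column (1 only where both bits are 1):
  10001100010011101000
& 00101001101111011111
----------------------
  00001000000011001000

Answer: 00001000000011001000 (32968)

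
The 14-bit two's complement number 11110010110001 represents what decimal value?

MSB is 1, so the value is negative. Find the magnitude:
1. Invert bits:  00001101001110
2. Add 1:        00001101001111  = 847
3. Apply sign:   -847

Answer: -847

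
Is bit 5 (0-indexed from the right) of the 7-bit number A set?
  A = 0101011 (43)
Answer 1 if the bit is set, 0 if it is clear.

Bit 5 is the 6th from the right.
  0101011
   ^
That bit is 1.

Answer: 1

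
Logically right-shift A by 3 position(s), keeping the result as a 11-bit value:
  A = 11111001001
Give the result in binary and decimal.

Logical shift right by 3: drop the bottom 3 bit(s), prepend 3 zero(s) on the left.
  11111001001  ->  keep [11111001], discard [001], prepend 000
= 00011111001

Answer: 00011111001 (249)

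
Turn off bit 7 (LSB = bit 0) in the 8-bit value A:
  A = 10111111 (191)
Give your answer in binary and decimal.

Mask = ~(1 << 7) = 01111111
Bit 7 of A is 1, so AND-ing with the mask clears it to 0.
  10111111
& 01111111
----------
  00111111

Answer: 00111111 (63)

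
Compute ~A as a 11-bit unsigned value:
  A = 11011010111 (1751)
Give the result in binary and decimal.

Flip each bit (0->1, 1->0):
  11011010111
  00100101000

Answer: 00100101000 (296)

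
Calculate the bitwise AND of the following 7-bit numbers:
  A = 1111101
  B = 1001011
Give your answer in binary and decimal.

Apply & to each column (1 only where both bits are 1):
  1111101
& 1001011
---------
  1001001

Answer: 1001001 (73)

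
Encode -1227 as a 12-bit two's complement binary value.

1. Binary of +1227:  010011001011
2. Invert bits:     101100110100
3. Add 1:           101100110101

Answer: 101100110101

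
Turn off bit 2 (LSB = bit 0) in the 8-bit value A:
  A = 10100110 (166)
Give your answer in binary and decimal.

Mask = ~(1 << 2) = 11111011
Bit 2 of A is 1, so AND-ing with the mask clears it to 0.
  10100110
& 11111011
----------
  10100010

Answer: 10100010 (162)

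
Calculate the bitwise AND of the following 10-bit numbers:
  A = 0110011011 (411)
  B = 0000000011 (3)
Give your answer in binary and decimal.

Apply & to each column (1 only where both bits are 1):
  0110011011
& 0000000011
------------
  0000000011

Answer: 0000000011 (3)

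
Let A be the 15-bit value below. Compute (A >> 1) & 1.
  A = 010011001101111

Bit 1 is the 2nd from the right.
  010011001101111
               ^
That bit is 1.

Answer: 1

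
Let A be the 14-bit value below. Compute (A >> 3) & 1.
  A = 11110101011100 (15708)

Bit 3 is the 4th from the right.
  11110101011100
            ^
That bit is 1.

Answer: 1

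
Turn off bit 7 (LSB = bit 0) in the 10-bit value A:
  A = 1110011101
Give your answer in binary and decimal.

Mask = ~(1 << 7) = 1101111111
Bit 7 of A is 1, so AND-ing with the mask clears it to 0.
  1110011101
& 1101111111
------------
  1100011101

Answer: 1100011101 (797)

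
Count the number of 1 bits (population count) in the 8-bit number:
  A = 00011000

00011000
1-bits at positions (from bit 0 = LSB): 3, 4
Count = 2

Answer: 2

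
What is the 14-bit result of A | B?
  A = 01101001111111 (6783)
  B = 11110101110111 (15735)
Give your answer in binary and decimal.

Apply | to each column (1 where either bit is 1):
  01101001111111
| 11110101110111
----------------
  11111101111111

Answer: 11111101111111 (16255)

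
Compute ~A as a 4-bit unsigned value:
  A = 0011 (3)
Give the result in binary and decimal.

Flip each bit (0->1, 1->0):
  0011
  1100

Answer: 1100 (12)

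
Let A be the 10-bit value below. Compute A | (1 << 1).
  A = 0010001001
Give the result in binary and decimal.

Mask = 1 << 1 = 0000000010
Bit 1 of A is 0, so OR-ing with the mask flips it to 1.
  0010001001
| 0000000010
------------
  0010001011

Answer: 0010001011 (139)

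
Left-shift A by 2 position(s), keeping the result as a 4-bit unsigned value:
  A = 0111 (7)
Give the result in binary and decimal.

Shift left by 2: drop the top 2 bit(s), append 2 zero(s) on the right.
  0111  ->  discard [01], keep [11], append 00
= 1100

Answer: 1100 (12)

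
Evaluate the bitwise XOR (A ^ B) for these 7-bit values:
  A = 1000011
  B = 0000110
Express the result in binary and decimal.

Apply ^ to each column (1 where bits differ):
  1000011
^ 0000110
---------
  1000101

Answer: 1000101 (69)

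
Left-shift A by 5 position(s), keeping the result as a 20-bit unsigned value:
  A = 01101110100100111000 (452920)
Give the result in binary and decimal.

Shift left by 5: drop the top 5 bit(s), append 5 zero(s) on the right.
  01101110100100111000  ->  discard [01101], keep [110100100111000], append 00000
= 11010010011100000000

Answer: 11010010011100000000 (861952)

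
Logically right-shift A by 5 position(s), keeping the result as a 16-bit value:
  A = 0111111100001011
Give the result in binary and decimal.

Logical shift right by 5: drop the bottom 5 bit(s), prepend 5 zero(s) on the left.
  0111111100001011  ->  keep [01111111000], discard [01011], prepend 00000
= 0000001111111000

Answer: 0000001111111000 (1016)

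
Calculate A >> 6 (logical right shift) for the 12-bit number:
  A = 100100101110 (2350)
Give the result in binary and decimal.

Logical shift right by 6: drop the bottom 6 bit(s), prepend 6 zero(s) on the left.
  100100101110  ->  keep [100100], discard [101110], prepend 000000
= 000000100100

Answer: 000000100100 (36)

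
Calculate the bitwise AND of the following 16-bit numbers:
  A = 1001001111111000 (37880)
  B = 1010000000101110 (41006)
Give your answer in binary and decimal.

Apply & to each column (1 only where both bits are 1):
  1001001111111000
& 1010000000101110
------------------
  1000000000101000

Answer: 1000000000101000 (32808)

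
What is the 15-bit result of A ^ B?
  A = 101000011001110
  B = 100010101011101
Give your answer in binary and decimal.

Apply ^ to each column (1 where bits differ):
  101000011001110
^ 100010101011101
-----------------
  001010110010011

Answer: 001010110010011 (5523)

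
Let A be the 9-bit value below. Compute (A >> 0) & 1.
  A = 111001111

Bit 0 is the 1st from the right.
  111001111
          ^
That bit is 1.

Answer: 1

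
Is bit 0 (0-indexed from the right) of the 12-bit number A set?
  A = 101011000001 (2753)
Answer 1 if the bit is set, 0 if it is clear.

Bit 0 is the 1st from the right.
  101011000001
             ^
That bit is 1.

Answer: 1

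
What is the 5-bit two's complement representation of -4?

1. Binary of +4:  00100
2. Invert bits:     11011
3. Add 1:           11100

Answer: 11100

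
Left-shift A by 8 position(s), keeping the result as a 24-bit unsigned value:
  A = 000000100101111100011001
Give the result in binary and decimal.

Shift left by 8: drop the top 8 bit(s), append 8 zero(s) on the right.
  000000100101111100011001  ->  discard [00000010], keep [0101111100011001], append 00000000
= 010111110001100100000000

Answer: 010111110001100100000000 (6232320)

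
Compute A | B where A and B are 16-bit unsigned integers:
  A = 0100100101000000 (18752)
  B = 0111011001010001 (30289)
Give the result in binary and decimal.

Apply | to each column (1 where either bit is 1):
  0100100101000000
| 0111011001010001
------------------
  0111111101010001

Answer: 0111111101010001 (32593)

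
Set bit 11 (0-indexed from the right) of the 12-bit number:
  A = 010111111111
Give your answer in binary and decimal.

Mask = 1 << 11 = 100000000000
Bit 11 of A is 0, so OR-ing with the mask flips it to 1.
  010111111111
| 100000000000
--------------
  110111111111

Answer: 110111111111 (3583)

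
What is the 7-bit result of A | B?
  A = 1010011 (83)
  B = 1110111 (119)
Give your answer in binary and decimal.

Apply | to each column (1 where either bit is 1):
  1010011
| 1110111
---------
  1110111

Answer: 1110111 (119)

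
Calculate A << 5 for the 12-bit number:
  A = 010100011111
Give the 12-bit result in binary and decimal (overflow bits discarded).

Shift left by 5: drop the top 5 bit(s), append 5 zero(s) on the right.
  010100011111  ->  discard [01010], keep [0011111], append 00000
= 001111100000

Answer: 001111100000 (992)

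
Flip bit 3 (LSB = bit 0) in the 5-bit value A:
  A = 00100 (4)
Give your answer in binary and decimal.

Mask = 1 << 3 = 01000
Bit 3 of A is 0; XOR with the mask flips it to 1.
  00100
^ 01000
-------
  01100

Answer: 01100 (12)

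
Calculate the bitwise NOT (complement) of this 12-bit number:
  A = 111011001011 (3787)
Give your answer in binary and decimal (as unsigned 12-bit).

Flip each bit (0->1, 1->0):
  111011001011
  000100110100

Answer: 000100110100 (308)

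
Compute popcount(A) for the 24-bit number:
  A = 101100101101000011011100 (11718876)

101100101101000011011100
1-bits at positions (from bit 0 = LSB): 2, 3, 4, 6, 7, 12, 14, 15, 17, 20, 21, 23
Count = 12

Answer: 12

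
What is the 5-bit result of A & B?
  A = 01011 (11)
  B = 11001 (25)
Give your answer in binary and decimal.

Apply & to each column (1 only where both bits are 1):
  01011
& 11001
-------
  01001

Answer: 01001 (9)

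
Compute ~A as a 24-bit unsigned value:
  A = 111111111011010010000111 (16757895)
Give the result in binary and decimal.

Flip each bit (0->1, 1->0):
  111111111011010010000111
  000000000100101101111000

Answer: 000000000100101101111000 (19320)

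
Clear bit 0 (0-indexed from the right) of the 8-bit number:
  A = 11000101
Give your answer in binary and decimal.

Mask = ~(1 << 0) = 11111110
Bit 0 of A is 1, so AND-ing with the mask clears it to 0.
  11000101
& 11111110
----------
  11000100

Answer: 11000100 (196)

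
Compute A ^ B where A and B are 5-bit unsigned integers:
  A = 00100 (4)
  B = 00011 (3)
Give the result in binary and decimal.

Apply ^ to each column (1 where bits differ):
  00100
^ 00011
-------
  00111

Answer: 00111 (7)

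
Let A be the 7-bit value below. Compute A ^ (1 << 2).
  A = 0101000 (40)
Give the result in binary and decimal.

Mask = 1 << 2 = 0000100
Bit 2 of A is 0; XOR with the mask flips it to 1.
  0101000
^ 0000100
---------
  0101100

Answer: 0101100 (44)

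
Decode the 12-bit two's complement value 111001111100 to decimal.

MSB is 1, so the value is negative. Find the magnitude:
1. Invert bits:  000110000011
2. Add 1:        000110000100  = 388
3. Apply sign:   -388

Answer: -388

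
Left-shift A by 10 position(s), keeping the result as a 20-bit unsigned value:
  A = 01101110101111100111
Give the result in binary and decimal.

Shift left by 10: drop the top 10 bit(s), append 10 zero(s) on the right.
  01101110101111100111  ->  discard [0110111010], keep [1111100111], append 0000000000
= 11111001110000000000

Answer: 11111001110000000000 (1022976)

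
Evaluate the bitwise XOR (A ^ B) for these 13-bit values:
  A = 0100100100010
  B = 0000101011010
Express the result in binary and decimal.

Apply ^ to each column (1 where bits differ):
  0100100100010
^ 0000101011010
---------------
  0100001111000

Answer: 0100001111000 (2168)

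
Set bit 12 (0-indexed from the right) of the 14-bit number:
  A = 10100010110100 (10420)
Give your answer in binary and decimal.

Mask = 1 << 12 = 01000000000000
Bit 12 of A is 0, so OR-ing with the mask flips it to 1.
  10100010110100
| 01000000000000
----------------
  11100010110100

Answer: 11100010110100 (14516)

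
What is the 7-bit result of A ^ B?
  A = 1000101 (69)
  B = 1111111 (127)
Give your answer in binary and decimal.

Apply ^ to each column (1 where bits differ):
  1000101
^ 1111111
---------
  0111010

Answer: 0111010 (58)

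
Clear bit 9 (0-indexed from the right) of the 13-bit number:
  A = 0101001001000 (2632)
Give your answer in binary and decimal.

Mask = ~(1 << 9) = 1110111111111
Bit 9 of A is 1, so AND-ing with the mask clears it to 0.
  0101001001000
& 1110111111111
---------------
  0100001001000

Answer: 0100001001000 (2120)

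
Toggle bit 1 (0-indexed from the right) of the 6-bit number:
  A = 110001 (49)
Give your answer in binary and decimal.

Mask = 1 << 1 = 000010
Bit 1 of A is 0; XOR with the mask flips it to 1.
  110001
^ 000010
--------
  110011

Answer: 110011 (51)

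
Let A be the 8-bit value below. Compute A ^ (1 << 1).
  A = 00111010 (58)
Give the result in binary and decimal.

Mask = 1 << 1 = 00000010
Bit 1 of A is 1; XOR with the mask flips it to 0.
  00111010
^ 00000010
----------
  00111000

Answer: 00111000 (56)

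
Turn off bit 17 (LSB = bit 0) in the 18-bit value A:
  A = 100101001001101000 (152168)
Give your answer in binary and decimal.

Mask = ~(1 << 17) = 011111111111111111
Bit 17 of A is 1, so AND-ing with the mask clears it to 0.
  100101001001101000
& 011111111111111111
--------------------
  000101001001101000

Answer: 000101001001101000 (21096)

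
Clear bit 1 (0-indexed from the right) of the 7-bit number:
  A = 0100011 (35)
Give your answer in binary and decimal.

Mask = ~(1 << 1) = 1111101
Bit 1 of A is 1, so AND-ing with the mask clears it to 0.
  0100011
& 1111101
---------
  0100001

Answer: 0100001 (33)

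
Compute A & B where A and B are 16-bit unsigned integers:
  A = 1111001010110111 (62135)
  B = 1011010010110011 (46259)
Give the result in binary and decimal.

Apply & to each column (1 only where both bits are 1):
  1111001010110111
& 1011010010110011
------------------
  1011000010110011

Answer: 1011000010110011 (45235)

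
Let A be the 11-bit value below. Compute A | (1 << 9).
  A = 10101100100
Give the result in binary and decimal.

Mask = 1 << 9 = 01000000000
Bit 9 of A is 0, so OR-ing with the mask flips it to 1.
  10101100100
| 01000000000
-------------
  11101100100

Answer: 11101100100 (1892)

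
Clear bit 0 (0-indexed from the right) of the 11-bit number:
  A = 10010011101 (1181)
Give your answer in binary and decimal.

Mask = ~(1 << 0) = 11111111110
Bit 0 of A is 1, so AND-ing with the mask clears it to 0.
  10010011101
& 11111111110
-------------
  10010011100

Answer: 10010011100 (1180)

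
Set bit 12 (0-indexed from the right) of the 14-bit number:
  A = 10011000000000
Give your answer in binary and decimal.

Mask = 1 << 12 = 01000000000000
Bit 12 of A is 0, so OR-ing with the mask flips it to 1.
  10011000000000
| 01000000000000
----------------
  11011000000000

Answer: 11011000000000 (13824)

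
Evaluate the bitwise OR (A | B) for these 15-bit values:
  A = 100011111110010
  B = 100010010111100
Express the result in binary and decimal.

Apply | to each column (1 where either bit is 1):
  100011111110010
| 100010010111100
-----------------
  100011111111110

Answer: 100011111111110 (18430)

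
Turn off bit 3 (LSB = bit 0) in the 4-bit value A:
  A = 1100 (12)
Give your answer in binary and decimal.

Mask = ~(1 << 3) = 0111
Bit 3 of A is 1, so AND-ing with the mask clears it to 0.
  1100
& 0111
------
  0100

Answer: 0100 (4)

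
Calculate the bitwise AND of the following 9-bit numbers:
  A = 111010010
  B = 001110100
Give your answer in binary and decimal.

Apply & to each column (1 only where both bits are 1):
  111010010
& 001110100
-----------
  001010000

Answer: 001010000 (80)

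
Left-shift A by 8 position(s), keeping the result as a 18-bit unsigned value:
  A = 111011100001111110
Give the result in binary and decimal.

Shift left by 8: drop the top 8 bit(s), append 8 zero(s) on the right.
  111011100001111110  ->  discard [11101110], keep [0001111110], append 00000000
= 000111111000000000

Answer: 000111111000000000 (32256)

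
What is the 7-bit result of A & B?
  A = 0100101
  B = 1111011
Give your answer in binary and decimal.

Apply & to each column (1 only where both bits are 1):
  0100101
& 1111011
---------
  0100001

Answer: 0100001 (33)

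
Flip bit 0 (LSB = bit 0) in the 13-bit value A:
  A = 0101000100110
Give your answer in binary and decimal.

Mask = 1 << 0 = 0000000000001
Bit 0 of A is 0; XOR with the mask flips it to 1.
  0101000100110
^ 0000000000001
---------------
  0101000100111

Answer: 0101000100111 (2599)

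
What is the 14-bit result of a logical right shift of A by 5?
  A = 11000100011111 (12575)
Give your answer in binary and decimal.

Logical shift right by 5: drop the bottom 5 bit(s), prepend 5 zero(s) on the left.
  11000100011111  ->  keep [110001000], discard [11111], prepend 00000
= 00000110001000

Answer: 00000110001000 (392)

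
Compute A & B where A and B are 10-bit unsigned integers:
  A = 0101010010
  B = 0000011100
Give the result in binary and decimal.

Apply & to each column (1 only where both bits are 1):
  0101010010
& 0000011100
------------
  0000010000

Answer: 0000010000 (16)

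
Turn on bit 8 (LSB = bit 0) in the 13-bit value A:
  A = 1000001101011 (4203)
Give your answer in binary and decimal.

Mask = 1 << 8 = 0000100000000
Bit 8 of A is 0, so OR-ing with the mask flips it to 1.
  1000001101011
| 0000100000000
---------------
  1000101101011

Answer: 1000101101011 (4459)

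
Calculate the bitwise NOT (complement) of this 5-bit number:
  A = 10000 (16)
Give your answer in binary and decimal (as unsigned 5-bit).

Flip each bit (0->1, 1->0):
  10000
  01111

Answer: 01111 (15)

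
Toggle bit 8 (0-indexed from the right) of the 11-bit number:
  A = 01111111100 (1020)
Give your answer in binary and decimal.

Mask = 1 << 8 = 00100000000
Bit 8 of A is 1; XOR with the mask flips it to 0.
  01111111100
^ 00100000000
-------------
  01011111100

Answer: 01011111100 (764)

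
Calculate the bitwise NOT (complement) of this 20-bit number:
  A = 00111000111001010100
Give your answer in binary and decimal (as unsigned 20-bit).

Flip each bit (0->1, 1->0):
  00111000111001010100
  11000111000110101011

Answer: 11000111000110101011 (815531)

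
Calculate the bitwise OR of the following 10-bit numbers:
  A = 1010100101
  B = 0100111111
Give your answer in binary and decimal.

Apply | to each column (1 where either bit is 1):
  1010100101
| 0100111111
------------
  1110111111

Answer: 1110111111 (959)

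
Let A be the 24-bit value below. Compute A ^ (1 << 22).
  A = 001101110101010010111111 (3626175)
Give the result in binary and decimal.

Mask = 1 << 22 = 010000000000000000000000
Bit 22 of A is 0; XOR with the mask flips it to 1.
  001101110101010010111111
^ 010000000000000000000000
--------------------------
  011101110101010010111111

Answer: 011101110101010010111111 (7820479)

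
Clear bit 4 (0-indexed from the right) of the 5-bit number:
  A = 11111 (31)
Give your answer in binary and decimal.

Mask = ~(1 << 4) = 01111
Bit 4 of A is 1, so AND-ing with the mask clears it to 0.
  11111
& 01111
-------
  01111

Answer: 01111 (15)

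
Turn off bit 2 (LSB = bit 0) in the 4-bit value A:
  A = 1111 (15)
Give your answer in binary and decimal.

Mask = ~(1 << 2) = 1011
Bit 2 of A is 1, so AND-ing with the mask clears it to 0.
  1111
& 1011
------
  1011

Answer: 1011 (11)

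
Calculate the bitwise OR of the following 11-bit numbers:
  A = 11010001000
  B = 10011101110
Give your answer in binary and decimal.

Apply | to each column (1 where either bit is 1):
  11010001000
| 10011101110
-------------
  11011101110

Answer: 11011101110 (1774)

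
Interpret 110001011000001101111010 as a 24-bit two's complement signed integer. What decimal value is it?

MSB is 1, so the value is negative. Find the magnitude:
1. Invert bits:  001110100111110010000101
2. Add 1:        001110100111110010000110  = 3832966
3. Apply sign:   -3832966

Answer: -3832966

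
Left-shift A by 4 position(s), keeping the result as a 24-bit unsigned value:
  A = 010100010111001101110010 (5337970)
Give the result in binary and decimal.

Shift left by 4: drop the top 4 bit(s), append 4 zero(s) on the right.
  010100010111001101110010  ->  discard [0101], keep [00010111001101110010], append 0000
= 000101110011011100100000

Answer: 000101110011011100100000 (1521440)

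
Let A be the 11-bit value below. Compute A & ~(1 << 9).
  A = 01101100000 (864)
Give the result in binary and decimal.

Mask = ~(1 << 9) = 10111111111
Bit 9 of A is 1, so AND-ing with the mask clears it to 0.
  01101100000
& 10111111111
-------------
  00101100000

Answer: 00101100000 (352)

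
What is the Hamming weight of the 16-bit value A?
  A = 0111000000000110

0111000000000110
1-bits at positions (from bit 0 = LSB): 1, 2, 12, 13, 14
Count = 5

Answer: 5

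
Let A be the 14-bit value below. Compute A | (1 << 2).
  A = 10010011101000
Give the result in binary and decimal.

Mask = 1 << 2 = 00000000000100
Bit 2 of A is 0, so OR-ing with the mask flips it to 1.
  10010011101000
| 00000000000100
----------------
  10010011101100

Answer: 10010011101100 (9452)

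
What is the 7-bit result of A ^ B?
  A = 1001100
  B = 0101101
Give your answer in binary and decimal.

Apply ^ to each column (1 where bits differ):
  1001100
^ 0101101
---------
  1100001

Answer: 1100001 (97)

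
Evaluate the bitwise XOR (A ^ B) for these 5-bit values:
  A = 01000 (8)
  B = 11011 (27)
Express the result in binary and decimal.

Apply ^ to each column (1 where bits differ):
  01000
^ 11011
-------
  10011

Answer: 10011 (19)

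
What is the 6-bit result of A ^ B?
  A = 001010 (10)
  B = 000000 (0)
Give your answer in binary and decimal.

Apply ^ to each column (1 where bits differ):
  001010
^ 000000
--------
  001010

Answer: 001010 (10)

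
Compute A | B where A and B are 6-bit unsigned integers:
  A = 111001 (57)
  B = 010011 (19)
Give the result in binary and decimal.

Apply | to each column (1 where either bit is 1):
  111001
| 010011
--------
  111011

Answer: 111011 (59)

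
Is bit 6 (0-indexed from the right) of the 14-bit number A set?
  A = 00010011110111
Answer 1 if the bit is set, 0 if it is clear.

Bit 6 is the 7th from the right.
  00010011110111
         ^
That bit is 1.

Answer: 1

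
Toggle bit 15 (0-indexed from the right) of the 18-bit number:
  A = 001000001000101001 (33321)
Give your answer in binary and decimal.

Mask = 1 << 15 = 001000000000000000
Bit 15 of A is 1; XOR with the mask flips it to 0.
  001000001000101001
^ 001000000000000000
--------------------
  000000001000101001

Answer: 000000001000101001 (553)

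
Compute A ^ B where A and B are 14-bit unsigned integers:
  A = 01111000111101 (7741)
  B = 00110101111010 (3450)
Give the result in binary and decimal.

Apply ^ to each column (1 where bits differ):
  01111000111101
^ 00110101111010
----------------
  01001101000111

Answer: 01001101000111 (4935)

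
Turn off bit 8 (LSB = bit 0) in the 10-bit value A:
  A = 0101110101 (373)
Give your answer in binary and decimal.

Mask = ~(1 << 8) = 1011111111
Bit 8 of A is 1, so AND-ing with the mask clears it to 0.
  0101110101
& 1011111111
------------
  0001110101

Answer: 0001110101 (117)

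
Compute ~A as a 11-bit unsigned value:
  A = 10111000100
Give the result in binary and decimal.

Flip each bit (0->1, 1->0):
  10111000100
  01000111011

Answer: 01000111011 (571)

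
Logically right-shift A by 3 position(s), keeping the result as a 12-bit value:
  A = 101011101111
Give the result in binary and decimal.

Logical shift right by 3: drop the bottom 3 bit(s), prepend 3 zero(s) on the left.
  101011101111  ->  keep [101011101], discard [111], prepend 000
= 000101011101

Answer: 000101011101 (349)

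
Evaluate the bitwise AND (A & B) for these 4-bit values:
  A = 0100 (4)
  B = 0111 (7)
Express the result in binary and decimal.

Apply & to each column (1 only where both bits are 1):
  0100
& 0111
------
  0100

Answer: 0100 (4)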